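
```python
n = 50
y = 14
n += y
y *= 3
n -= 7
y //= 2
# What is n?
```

Trace (tracking n):
n = 50  # -> n = 50
y = 14  # -> y = 14
n += y  # -> n = 64
y *= 3  # -> y = 42
n -= 7  # -> n = 57
y //= 2  # -> y = 21

Answer: 57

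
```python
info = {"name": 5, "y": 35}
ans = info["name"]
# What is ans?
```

Answer: 5

Derivation:
Trace (tracking ans):
info = {'name': 5, 'y': 35}  # -> info = {'name': 5, 'y': 35}
ans = info['name']  # -> ans = 5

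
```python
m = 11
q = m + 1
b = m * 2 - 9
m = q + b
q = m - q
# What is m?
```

Trace (tracking m):
m = 11  # -> m = 11
q = m + 1  # -> q = 12
b = m * 2 - 9  # -> b = 13
m = q + b  # -> m = 25
q = m - q  # -> q = 13

Answer: 25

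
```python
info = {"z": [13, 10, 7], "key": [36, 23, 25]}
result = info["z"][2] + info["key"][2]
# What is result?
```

Trace (tracking result):
info = {'z': [13, 10, 7], 'key': [36, 23, 25]}  # -> info = {'z': [13, 10, 7], 'key': [36, 23, 25]}
result = info['z'][2] + info['key'][2]  # -> result = 32

Answer: 32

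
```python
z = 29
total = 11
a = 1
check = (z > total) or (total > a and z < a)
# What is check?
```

Trace (tracking check):
z = 29  # -> z = 29
total = 11  # -> total = 11
a = 1  # -> a = 1
check = z > total or (total > a and z < a)  # -> check = True

Answer: True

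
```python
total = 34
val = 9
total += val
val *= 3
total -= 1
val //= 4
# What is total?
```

Answer: 42

Derivation:
Trace (tracking total):
total = 34  # -> total = 34
val = 9  # -> val = 9
total += val  # -> total = 43
val *= 3  # -> val = 27
total -= 1  # -> total = 42
val //= 4  # -> val = 6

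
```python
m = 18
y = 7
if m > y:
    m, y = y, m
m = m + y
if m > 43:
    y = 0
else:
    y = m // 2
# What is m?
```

Answer: 25

Derivation:
Trace (tracking m):
m = 18  # -> m = 18
y = 7  # -> y = 7
if m > y:  # condition is True
    m, y = (y, m)  # -> m = 7, y = 18
m = m + y  # -> m = 25
if m > 43:  # condition is False
else:
    y = m // 2  # -> y = 12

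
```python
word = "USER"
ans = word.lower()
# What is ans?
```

Trace (tracking ans):
word = 'USER'  # -> word = 'USER'
ans = word.lower()  # -> ans = 'user'

Answer: 'user'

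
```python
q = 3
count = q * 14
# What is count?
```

Answer: 42

Derivation:
Trace (tracking count):
q = 3  # -> q = 3
count = q * 14  # -> count = 42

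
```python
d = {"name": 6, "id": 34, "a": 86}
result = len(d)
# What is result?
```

Answer: 3

Derivation:
Trace (tracking result):
d = {'name': 6, 'id': 34, 'a': 86}  # -> d = {'name': 6, 'id': 34, 'a': 86}
result = len(d)  # -> result = 3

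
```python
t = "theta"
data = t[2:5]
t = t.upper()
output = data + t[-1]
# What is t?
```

Answer: 'THETA'

Derivation:
Trace (tracking t):
t = 'theta'  # -> t = 'theta'
data = t[2:5]  # -> data = 'eta'
t = t.upper()  # -> t = 'THETA'
output = data + t[-1]  # -> output = 'etaA'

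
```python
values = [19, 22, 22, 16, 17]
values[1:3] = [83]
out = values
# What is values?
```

Answer: [19, 83, 16, 17]

Derivation:
Trace (tracking values):
values = [19, 22, 22, 16, 17]  # -> values = [19, 22, 22, 16, 17]
values[1:3] = [83]  # -> values = [19, 83, 16, 17]
out = values  # -> out = [19, 83, 16, 17]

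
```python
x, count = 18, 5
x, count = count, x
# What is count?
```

Answer: 18

Derivation:
Trace (tracking count):
x, count = (18, 5)  # -> x = 18, count = 5
x, count = (count, x)  # -> x = 5, count = 18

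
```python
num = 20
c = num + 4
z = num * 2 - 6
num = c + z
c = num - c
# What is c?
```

Trace (tracking c):
num = 20  # -> num = 20
c = num + 4  # -> c = 24
z = num * 2 - 6  # -> z = 34
num = c + z  # -> num = 58
c = num - c  # -> c = 34

Answer: 34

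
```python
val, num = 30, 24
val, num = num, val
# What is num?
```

Trace (tracking num):
val, num = (30, 24)  # -> val = 30, num = 24
val, num = (num, val)  # -> val = 24, num = 30

Answer: 30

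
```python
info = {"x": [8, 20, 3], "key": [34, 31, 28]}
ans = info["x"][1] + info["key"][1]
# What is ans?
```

Answer: 51

Derivation:
Trace (tracking ans):
info = {'x': [8, 20, 3], 'key': [34, 31, 28]}  # -> info = {'x': [8, 20, 3], 'key': [34, 31, 28]}
ans = info['x'][1] + info['key'][1]  # -> ans = 51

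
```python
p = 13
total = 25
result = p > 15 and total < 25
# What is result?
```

Trace (tracking result):
p = 13  # -> p = 13
total = 25  # -> total = 25
result = p > 15 and total < 25  # -> result = False

Answer: False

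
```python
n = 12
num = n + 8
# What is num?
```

Answer: 20

Derivation:
Trace (tracking num):
n = 12  # -> n = 12
num = n + 8  # -> num = 20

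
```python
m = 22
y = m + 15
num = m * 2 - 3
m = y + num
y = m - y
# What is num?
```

Trace (tracking num):
m = 22  # -> m = 22
y = m + 15  # -> y = 37
num = m * 2 - 3  # -> num = 41
m = y + num  # -> m = 78
y = m - y  # -> y = 41

Answer: 41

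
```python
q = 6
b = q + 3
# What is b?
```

Answer: 9

Derivation:
Trace (tracking b):
q = 6  # -> q = 6
b = q + 3  # -> b = 9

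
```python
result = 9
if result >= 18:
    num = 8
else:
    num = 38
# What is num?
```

Trace (tracking num):
result = 9  # -> result = 9
if result >= 18:  # condition is False
else:
    num = 38  # -> num = 38

Answer: 38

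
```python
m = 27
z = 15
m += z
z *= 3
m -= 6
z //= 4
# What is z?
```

Trace (tracking z):
m = 27  # -> m = 27
z = 15  # -> z = 15
m += z  # -> m = 42
z *= 3  # -> z = 45
m -= 6  # -> m = 36
z //= 4  # -> z = 11

Answer: 11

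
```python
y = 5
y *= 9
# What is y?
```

Trace (tracking y):
y = 5  # -> y = 5
y *= 9  # -> y = 45

Answer: 45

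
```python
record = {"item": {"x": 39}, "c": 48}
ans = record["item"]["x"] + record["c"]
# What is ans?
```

Trace (tracking ans):
record = {'item': {'x': 39}, 'c': 48}  # -> record = {'item': {'x': 39}, 'c': 48}
ans = record['item']['x'] + record['c']  # -> ans = 87

Answer: 87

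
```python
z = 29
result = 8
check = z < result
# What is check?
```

Answer: False

Derivation:
Trace (tracking check):
z = 29  # -> z = 29
result = 8  # -> result = 8
check = z < result  # -> check = False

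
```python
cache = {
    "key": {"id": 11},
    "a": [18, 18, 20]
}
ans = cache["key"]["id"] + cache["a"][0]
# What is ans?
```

Answer: 29

Derivation:
Trace (tracking ans):
cache = {'key': {'id': 11}, 'a': [18, 18, 20]}  # -> cache = {'key': {'id': 11}, 'a': [18, 18, 20]}
ans = cache['key']['id'] + cache['a'][0]  # -> ans = 29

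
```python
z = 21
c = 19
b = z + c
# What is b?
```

Answer: 40

Derivation:
Trace (tracking b):
z = 21  # -> z = 21
c = 19  # -> c = 19
b = z + c  # -> b = 40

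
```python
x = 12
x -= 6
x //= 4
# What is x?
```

Trace (tracking x):
x = 12  # -> x = 12
x -= 6  # -> x = 6
x //= 4  # -> x = 1

Answer: 1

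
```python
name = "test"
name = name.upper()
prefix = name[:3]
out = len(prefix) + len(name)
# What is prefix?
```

Answer: 'TES'

Derivation:
Trace (tracking prefix):
name = 'test'  # -> name = 'test'
name = name.upper()  # -> name = 'TEST'
prefix = name[:3]  # -> prefix = 'TES'
out = len(prefix) + len(name)  # -> out = 7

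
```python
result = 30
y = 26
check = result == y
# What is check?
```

Trace (tracking check):
result = 30  # -> result = 30
y = 26  # -> y = 26
check = result == y  # -> check = False

Answer: False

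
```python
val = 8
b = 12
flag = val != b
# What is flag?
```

Answer: True

Derivation:
Trace (tracking flag):
val = 8  # -> val = 8
b = 12  # -> b = 12
flag = val != b  # -> flag = True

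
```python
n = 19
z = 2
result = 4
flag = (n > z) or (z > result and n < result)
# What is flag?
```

Trace (tracking flag):
n = 19  # -> n = 19
z = 2  # -> z = 2
result = 4  # -> result = 4
flag = n > z or (z > result and n < result)  # -> flag = True

Answer: True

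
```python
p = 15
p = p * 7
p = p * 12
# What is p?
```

Trace (tracking p):
p = 15  # -> p = 15
p = p * 7  # -> p = 105
p = p * 12  # -> p = 1260

Answer: 1260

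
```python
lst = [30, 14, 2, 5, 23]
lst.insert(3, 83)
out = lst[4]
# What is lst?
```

Trace (tracking lst):
lst = [30, 14, 2, 5, 23]  # -> lst = [30, 14, 2, 5, 23]
lst.insert(3, 83)  # -> lst = [30, 14, 2, 83, 5, 23]
out = lst[4]  # -> out = 5

Answer: [30, 14, 2, 83, 5, 23]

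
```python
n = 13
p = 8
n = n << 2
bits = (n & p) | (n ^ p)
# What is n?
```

Answer: 52

Derivation:
Trace (tracking n):
n = 13  # -> n = 13
p = 8  # -> p = 8
n = n << 2  # -> n = 52
bits = n & p | n ^ p  # -> bits = 60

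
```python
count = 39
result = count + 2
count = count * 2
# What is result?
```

Trace (tracking result):
count = 39  # -> count = 39
result = count + 2  # -> result = 41
count = count * 2  # -> count = 78

Answer: 41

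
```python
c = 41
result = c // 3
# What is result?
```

Answer: 13

Derivation:
Trace (tracking result):
c = 41  # -> c = 41
result = c // 3  # -> result = 13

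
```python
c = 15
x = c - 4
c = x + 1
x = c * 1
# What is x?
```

Trace (tracking x):
c = 15  # -> c = 15
x = c - 4  # -> x = 11
c = x + 1  # -> c = 12
x = c * 1  # -> x = 12

Answer: 12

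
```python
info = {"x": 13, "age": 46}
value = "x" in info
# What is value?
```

Trace (tracking value):
info = {'x': 13, 'age': 46}  # -> info = {'x': 13, 'age': 46}
value = 'x' in info  # -> value = True

Answer: True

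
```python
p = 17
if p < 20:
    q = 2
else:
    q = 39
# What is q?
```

Trace (tracking q):
p = 17  # -> p = 17
if p < 20:  # condition is True
    q = 2  # -> q = 2

Answer: 2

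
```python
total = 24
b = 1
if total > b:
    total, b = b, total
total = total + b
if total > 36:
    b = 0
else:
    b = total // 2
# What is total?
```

Answer: 25

Derivation:
Trace (tracking total):
total = 24  # -> total = 24
b = 1  # -> b = 1
if total > b:  # condition is True
    total, b = (b, total)  # -> total = 1, b = 24
total = total + b  # -> total = 25
if total > 36:  # condition is False
else:
    b = total // 2  # -> b = 12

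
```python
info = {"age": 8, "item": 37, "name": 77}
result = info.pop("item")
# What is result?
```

Trace (tracking result):
info = {'age': 8, 'item': 37, 'name': 77}  # -> info = {'age': 8, 'item': 37, 'name': 77}
result = info.pop('item')  # -> result = 37

Answer: 37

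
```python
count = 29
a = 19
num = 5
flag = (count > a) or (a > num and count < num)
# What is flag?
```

Trace (tracking flag):
count = 29  # -> count = 29
a = 19  # -> a = 19
num = 5  # -> num = 5
flag = count > a or (a > num and count < num)  # -> flag = True

Answer: True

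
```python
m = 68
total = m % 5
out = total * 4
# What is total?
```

Trace (tracking total):
m = 68  # -> m = 68
total = m % 5  # -> total = 3
out = total * 4  # -> out = 12

Answer: 3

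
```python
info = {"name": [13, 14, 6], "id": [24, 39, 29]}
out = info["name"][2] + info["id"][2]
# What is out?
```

Trace (tracking out):
info = {'name': [13, 14, 6], 'id': [24, 39, 29]}  # -> info = {'name': [13, 14, 6], 'id': [24, 39, 29]}
out = info['name'][2] + info['id'][2]  # -> out = 35

Answer: 35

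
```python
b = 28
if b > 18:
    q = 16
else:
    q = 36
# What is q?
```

Answer: 16

Derivation:
Trace (tracking q):
b = 28  # -> b = 28
if b > 18:  # condition is True
    q = 16  # -> q = 16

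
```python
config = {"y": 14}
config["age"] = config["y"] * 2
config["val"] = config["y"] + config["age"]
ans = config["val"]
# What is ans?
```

Answer: 42

Derivation:
Trace (tracking ans):
config = {'y': 14}  # -> config = {'y': 14}
config['age'] = config['y'] * 2  # -> config = {'y': 14, 'age': 28}
config['val'] = config['y'] + config['age']  # -> config = {'y': 14, 'age': 28, 'val': 42}
ans = config['val']  # -> ans = 42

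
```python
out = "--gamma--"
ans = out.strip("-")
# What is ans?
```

Trace (tracking ans):
out = '--gamma--'  # -> out = '--gamma--'
ans = out.strip('-')  # -> ans = 'gamma'

Answer: 'gamma'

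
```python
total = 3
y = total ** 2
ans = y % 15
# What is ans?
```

Answer: 9

Derivation:
Trace (tracking ans):
total = 3  # -> total = 3
y = total ** 2  # -> y = 9
ans = y % 15  # -> ans = 9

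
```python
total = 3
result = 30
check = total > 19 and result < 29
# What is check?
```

Answer: False

Derivation:
Trace (tracking check):
total = 3  # -> total = 3
result = 30  # -> result = 30
check = total > 19 and result < 29  # -> check = False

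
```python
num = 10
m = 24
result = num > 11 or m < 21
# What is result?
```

Trace (tracking result):
num = 10  # -> num = 10
m = 24  # -> m = 24
result = num > 11 or m < 21  # -> result = False

Answer: False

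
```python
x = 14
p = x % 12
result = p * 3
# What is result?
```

Trace (tracking result):
x = 14  # -> x = 14
p = x % 12  # -> p = 2
result = p * 3  # -> result = 6

Answer: 6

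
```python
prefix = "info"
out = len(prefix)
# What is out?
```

Trace (tracking out):
prefix = 'info'  # -> prefix = 'info'
out = len(prefix)  # -> out = 4

Answer: 4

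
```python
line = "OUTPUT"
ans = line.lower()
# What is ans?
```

Trace (tracking ans):
line = 'OUTPUT'  # -> line = 'OUTPUT'
ans = line.lower()  # -> ans = 'output'

Answer: 'output'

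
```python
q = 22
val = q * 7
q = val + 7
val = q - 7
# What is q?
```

Answer: 161

Derivation:
Trace (tracking q):
q = 22  # -> q = 22
val = q * 7  # -> val = 154
q = val + 7  # -> q = 161
val = q - 7  # -> val = 154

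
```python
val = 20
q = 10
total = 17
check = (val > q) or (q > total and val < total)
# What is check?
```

Answer: True

Derivation:
Trace (tracking check):
val = 20  # -> val = 20
q = 10  # -> q = 10
total = 17  # -> total = 17
check = val > q or (q > total and val < total)  # -> check = True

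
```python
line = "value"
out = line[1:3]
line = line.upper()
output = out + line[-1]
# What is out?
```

Trace (tracking out):
line = 'value'  # -> line = 'value'
out = line[1:3]  # -> out = 'al'
line = line.upper()  # -> line = 'VALUE'
output = out + line[-1]  # -> output = 'alE'

Answer: 'al'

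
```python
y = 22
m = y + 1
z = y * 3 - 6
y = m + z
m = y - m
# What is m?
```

Trace (tracking m):
y = 22  # -> y = 22
m = y + 1  # -> m = 23
z = y * 3 - 6  # -> z = 60
y = m + z  # -> y = 83
m = y - m  # -> m = 60

Answer: 60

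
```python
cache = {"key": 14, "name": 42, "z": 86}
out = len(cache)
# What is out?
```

Trace (tracking out):
cache = {'key': 14, 'name': 42, 'z': 86}  # -> cache = {'key': 14, 'name': 42, 'z': 86}
out = len(cache)  # -> out = 3

Answer: 3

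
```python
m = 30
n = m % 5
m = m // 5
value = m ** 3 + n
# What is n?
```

Answer: 0

Derivation:
Trace (tracking n):
m = 30  # -> m = 30
n = m % 5  # -> n = 0
m = m // 5  # -> m = 6
value = m ** 3 + n  # -> value = 216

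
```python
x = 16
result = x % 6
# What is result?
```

Answer: 4

Derivation:
Trace (tracking result):
x = 16  # -> x = 16
result = x % 6  # -> result = 4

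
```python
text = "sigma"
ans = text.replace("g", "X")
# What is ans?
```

Answer: 'siXma'

Derivation:
Trace (tracking ans):
text = 'sigma'  # -> text = 'sigma'
ans = text.replace('g', 'X')  # -> ans = 'siXma'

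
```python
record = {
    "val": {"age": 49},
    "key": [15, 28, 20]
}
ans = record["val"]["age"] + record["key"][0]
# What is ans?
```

Answer: 64

Derivation:
Trace (tracking ans):
record = {'val': {'age': 49}, 'key': [15, 28, 20]}  # -> record = {'val': {'age': 49}, 'key': [15, 28, 20]}
ans = record['val']['age'] + record['key'][0]  # -> ans = 64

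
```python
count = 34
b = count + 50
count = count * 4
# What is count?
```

Answer: 136

Derivation:
Trace (tracking count):
count = 34  # -> count = 34
b = count + 50  # -> b = 84
count = count * 4  # -> count = 136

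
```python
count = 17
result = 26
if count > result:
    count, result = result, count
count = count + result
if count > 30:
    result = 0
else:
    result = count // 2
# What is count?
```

Answer: 43

Derivation:
Trace (tracking count):
count = 17  # -> count = 17
result = 26  # -> result = 26
if count > result:  # condition is False
count = count + result  # -> count = 43
if count > 30:  # condition is True
    result = 0  # -> result = 0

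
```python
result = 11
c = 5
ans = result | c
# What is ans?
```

Answer: 15

Derivation:
Trace (tracking ans):
result = 11  # -> result = 11
c = 5  # -> c = 5
ans = result | c  # -> ans = 15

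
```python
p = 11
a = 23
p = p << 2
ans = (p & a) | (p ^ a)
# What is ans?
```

Trace (tracking ans):
p = 11  # -> p = 11
a = 23  # -> a = 23
p = p << 2  # -> p = 44
ans = p & a | p ^ a  # -> ans = 63

Answer: 63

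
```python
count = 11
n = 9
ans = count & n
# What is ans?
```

Answer: 9

Derivation:
Trace (tracking ans):
count = 11  # -> count = 11
n = 9  # -> n = 9
ans = count & n  # -> ans = 9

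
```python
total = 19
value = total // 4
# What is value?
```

Trace (tracking value):
total = 19  # -> total = 19
value = total // 4  # -> value = 4

Answer: 4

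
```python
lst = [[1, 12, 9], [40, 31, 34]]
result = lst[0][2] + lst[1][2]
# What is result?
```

Answer: 43

Derivation:
Trace (tracking result):
lst = [[1, 12, 9], [40, 31, 34]]  # -> lst = [[1, 12, 9], [40, 31, 34]]
result = lst[0][2] + lst[1][2]  # -> result = 43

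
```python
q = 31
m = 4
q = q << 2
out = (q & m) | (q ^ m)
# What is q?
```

Answer: 124

Derivation:
Trace (tracking q):
q = 31  # -> q = 31
m = 4  # -> m = 4
q = q << 2  # -> q = 124
out = q & m | q ^ m  # -> out = 124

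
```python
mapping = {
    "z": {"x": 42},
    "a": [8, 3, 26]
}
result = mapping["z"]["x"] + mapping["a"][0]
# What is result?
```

Answer: 50

Derivation:
Trace (tracking result):
mapping = {'z': {'x': 42}, 'a': [8, 3, 26]}  # -> mapping = {'z': {'x': 42}, 'a': [8, 3, 26]}
result = mapping['z']['x'] + mapping['a'][0]  # -> result = 50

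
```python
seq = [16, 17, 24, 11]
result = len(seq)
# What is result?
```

Trace (tracking result):
seq = [16, 17, 24, 11]  # -> seq = [16, 17, 24, 11]
result = len(seq)  # -> result = 4

Answer: 4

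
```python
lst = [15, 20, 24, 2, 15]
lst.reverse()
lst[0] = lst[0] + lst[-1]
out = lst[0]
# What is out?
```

Answer: 30

Derivation:
Trace (tracking out):
lst = [15, 20, 24, 2, 15]  # -> lst = [15, 20, 24, 2, 15]
lst.reverse()  # -> lst = [15, 2, 24, 20, 15]
lst[0] = lst[0] + lst[-1]  # -> lst = [30, 2, 24, 20, 15]
out = lst[0]  # -> out = 30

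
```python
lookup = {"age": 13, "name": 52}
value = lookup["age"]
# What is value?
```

Answer: 13

Derivation:
Trace (tracking value):
lookup = {'age': 13, 'name': 52}  # -> lookup = {'age': 13, 'name': 52}
value = lookup['age']  # -> value = 13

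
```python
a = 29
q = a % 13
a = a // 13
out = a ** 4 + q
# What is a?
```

Answer: 2

Derivation:
Trace (tracking a):
a = 29  # -> a = 29
q = a % 13  # -> q = 3
a = a // 13  # -> a = 2
out = a ** 4 + q  # -> out = 19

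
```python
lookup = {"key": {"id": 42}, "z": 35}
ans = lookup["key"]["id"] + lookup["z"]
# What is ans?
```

Trace (tracking ans):
lookup = {'key': {'id': 42}, 'z': 35}  # -> lookup = {'key': {'id': 42}, 'z': 35}
ans = lookup['key']['id'] + lookup['z']  # -> ans = 77

Answer: 77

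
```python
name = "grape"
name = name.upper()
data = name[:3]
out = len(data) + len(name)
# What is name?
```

Answer: 'GRAPE'

Derivation:
Trace (tracking name):
name = 'grape'  # -> name = 'grape'
name = name.upper()  # -> name = 'GRAPE'
data = name[:3]  # -> data = 'GRA'
out = len(data) + len(name)  # -> out = 8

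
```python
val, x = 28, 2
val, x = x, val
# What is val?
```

Answer: 2

Derivation:
Trace (tracking val):
val, x = (28, 2)  # -> val = 28, x = 2
val, x = (x, val)  # -> val = 2, x = 28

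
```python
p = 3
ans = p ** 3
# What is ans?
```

Trace (tracking ans):
p = 3  # -> p = 3
ans = p ** 3  # -> ans = 27

Answer: 27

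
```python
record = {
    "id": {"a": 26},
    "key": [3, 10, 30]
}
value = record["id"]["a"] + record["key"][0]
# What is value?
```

Trace (tracking value):
record = {'id': {'a': 26}, 'key': [3, 10, 30]}  # -> record = {'id': {'a': 26}, 'key': [3, 10, 30]}
value = record['id']['a'] + record['key'][0]  # -> value = 29

Answer: 29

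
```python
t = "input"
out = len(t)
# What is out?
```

Answer: 5

Derivation:
Trace (tracking out):
t = 'input'  # -> t = 'input'
out = len(t)  # -> out = 5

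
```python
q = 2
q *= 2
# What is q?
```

Answer: 4

Derivation:
Trace (tracking q):
q = 2  # -> q = 2
q *= 2  # -> q = 4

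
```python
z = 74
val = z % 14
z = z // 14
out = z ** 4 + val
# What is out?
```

Trace (tracking out):
z = 74  # -> z = 74
val = z % 14  # -> val = 4
z = z // 14  # -> z = 5
out = z ** 4 + val  # -> out = 629

Answer: 629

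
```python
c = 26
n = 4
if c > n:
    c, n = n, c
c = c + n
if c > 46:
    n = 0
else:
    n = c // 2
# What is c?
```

Trace (tracking c):
c = 26  # -> c = 26
n = 4  # -> n = 4
if c > n:  # condition is True
    c, n = (n, c)  # -> c = 4, n = 26
c = c + n  # -> c = 30
if c > 46:  # condition is False
else:
    n = c // 2  # -> n = 15

Answer: 30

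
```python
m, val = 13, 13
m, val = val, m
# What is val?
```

Trace (tracking val):
m, val = (13, 13)  # -> m = 13, val = 13
m, val = (val, m)  # -> m = 13, val = 13

Answer: 13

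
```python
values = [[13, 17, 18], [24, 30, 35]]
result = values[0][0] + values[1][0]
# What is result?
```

Trace (tracking result):
values = [[13, 17, 18], [24, 30, 35]]  # -> values = [[13, 17, 18], [24, 30, 35]]
result = values[0][0] + values[1][0]  # -> result = 37

Answer: 37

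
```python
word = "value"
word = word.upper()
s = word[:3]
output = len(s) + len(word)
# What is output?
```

Answer: 8

Derivation:
Trace (tracking output):
word = 'value'  # -> word = 'value'
word = word.upper()  # -> word = 'VALUE'
s = word[:3]  # -> s = 'VAL'
output = len(s) + len(word)  # -> output = 8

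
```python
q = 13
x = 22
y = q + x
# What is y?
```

Trace (tracking y):
q = 13  # -> q = 13
x = 22  # -> x = 22
y = q + x  # -> y = 35

Answer: 35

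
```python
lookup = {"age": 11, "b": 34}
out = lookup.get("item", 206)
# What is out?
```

Answer: 206

Derivation:
Trace (tracking out):
lookup = {'age': 11, 'b': 34}  # -> lookup = {'age': 11, 'b': 34}
out = lookup.get('item', 206)  # -> out = 206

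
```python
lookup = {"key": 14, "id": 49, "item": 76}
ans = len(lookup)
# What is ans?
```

Answer: 3

Derivation:
Trace (tracking ans):
lookup = {'key': 14, 'id': 49, 'item': 76}  # -> lookup = {'key': 14, 'id': 49, 'item': 76}
ans = len(lookup)  # -> ans = 3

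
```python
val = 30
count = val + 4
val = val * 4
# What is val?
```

Answer: 120

Derivation:
Trace (tracking val):
val = 30  # -> val = 30
count = val + 4  # -> count = 34
val = val * 4  # -> val = 120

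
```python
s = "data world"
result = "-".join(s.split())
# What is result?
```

Trace (tracking result):
s = 'data world'  # -> s = 'data world'
result = '-'.join(s.split())  # -> result = 'data-world'

Answer: 'data-world'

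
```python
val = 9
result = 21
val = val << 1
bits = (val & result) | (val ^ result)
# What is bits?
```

Trace (tracking bits):
val = 9  # -> val = 9
result = 21  # -> result = 21
val = val << 1  # -> val = 18
bits = val & result | val ^ result  # -> bits = 23

Answer: 23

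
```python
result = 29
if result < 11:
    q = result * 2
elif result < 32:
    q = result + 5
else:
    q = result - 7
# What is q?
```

Trace (tracking q):
result = 29  # -> result = 29
if result < 11:  # condition is False
elif result < 32:  # condition is True
    q = result + 5  # -> q = 34

Answer: 34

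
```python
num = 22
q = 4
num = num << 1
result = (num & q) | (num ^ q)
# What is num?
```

Trace (tracking num):
num = 22  # -> num = 22
q = 4  # -> q = 4
num = num << 1  # -> num = 44
result = num & q | num ^ q  # -> result = 44

Answer: 44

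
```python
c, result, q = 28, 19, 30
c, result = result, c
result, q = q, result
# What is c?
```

Trace (tracking c):
c, result, q = (28, 19, 30)  # -> c = 28, result = 19, q = 30
c, result = (result, c)  # -> c = 19, result = 28
result, q = (q, result)  # -> result = 30, q = 28

Answer: 19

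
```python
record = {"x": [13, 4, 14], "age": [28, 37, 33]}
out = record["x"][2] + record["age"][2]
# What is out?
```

Answer: 47

Derivation:
Trace (tracking out):
record = {'x': [13, 4, 14], 'age': [28, 37, 33]}  # -> record = {'x': [13, 4, 14], 'age': [28, 37, 33]}
out = record['x'][2] + record['age'][2]  # -> out = 47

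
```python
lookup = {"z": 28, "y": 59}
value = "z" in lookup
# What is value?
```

Trace (tracking value):
lookup = {'z': 28, 'y': 59}  # -> lookup = {'z': 28, 'y': 59}
value = 'z' in lookup  # -> value = True

Answer: True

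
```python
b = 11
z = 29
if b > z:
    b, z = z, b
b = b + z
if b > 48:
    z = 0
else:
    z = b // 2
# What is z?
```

Trace (tracking z):
b = 11  # -> b = 11
z = 29  # -> z = 29
if b > z:  # condition is False
b = b + z  # -> b = 40
if b > 48:  # condition is False
else:
    z = b // 2  # -> z = 20

Answer: 20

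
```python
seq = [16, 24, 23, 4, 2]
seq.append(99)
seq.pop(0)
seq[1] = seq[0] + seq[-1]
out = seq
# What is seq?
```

Answer: [24, 123, 4, 2, 99]

Derivation:
Trace (tracking seq):
seq = [16, 24, 23, 4, 2]  # -> seq = [16, 24, 23, 4, 2]
seq.append(99)  # -> seq = [16, 24, 23, 4, 2, 99]
seq.pop(0)  # -> seq = [24, 23, 4, 2, 99]
seq[1] = seq[0] + seq[-1]  # -> seq = [24, 123, 4, 2, 99]
out = seq  # -> out = [24, 123, 4, 2, 99]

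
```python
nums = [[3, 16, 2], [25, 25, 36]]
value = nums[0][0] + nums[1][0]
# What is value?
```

Answer: 28

Derivation:
Trace (tracking value):
nums = [[3, 16, 2], [25, 25, 36]]  # -> nums = [[3, 16, 2], [25, 25, 36]]
value = nums[0][0] + nums[1][0]  # -> value = 28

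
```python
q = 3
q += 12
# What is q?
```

Trace (tracking q):
q = 3  # -> q = 3
q += 12  # -> q = 15

Answer: 15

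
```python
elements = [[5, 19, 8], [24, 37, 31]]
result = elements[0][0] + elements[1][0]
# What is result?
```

Answer: 29

Derivation:
Trace (tracking result):
elements = [[5, 19, 8], [24, 37, 31]]  # -> elements = [[5, 19, 8], [24, 37, 31]]
result = elements[0][0] + elements[1][0]  # -> result = 29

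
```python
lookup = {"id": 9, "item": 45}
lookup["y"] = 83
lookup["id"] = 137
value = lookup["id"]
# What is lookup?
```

Answer: {'id': 137, 'item': 45, 'y': 83}

Derivation:
Trace (tracking lookup):
lookup = {'id': 9, 'item': 45}  # -> lookup = {'id': 9, 'item': 45}
lookup['y'] = 83  # -> lookup = {'id': 9, 'item': 45, 'y': 83}
lookup['id'] = 137  # -> lookup = {'id': 137, 'item': 45, 'y': 83}
value = lookup['id']  # -> value = 137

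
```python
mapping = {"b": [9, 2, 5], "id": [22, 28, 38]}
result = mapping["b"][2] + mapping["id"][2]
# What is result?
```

Trace (tracking result):
mapping = {'b': [9, 2, 5], 'id': [22, 28, 38]}  # -> mapping = {'b': [9, 2, 5], 'id': [22, 28, 38]}
result = mapping['b'][2] + mapping['id'][2]  # -> result = 43

Answer: 43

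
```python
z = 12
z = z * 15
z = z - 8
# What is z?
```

Trace (tracking z):
z = 12  # -> z = 12
z = z * 15  # -> z = 180
z = z - 8  # -> z = 172

Answer: 172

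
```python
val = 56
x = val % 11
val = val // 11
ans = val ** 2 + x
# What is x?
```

Answer: 1

Derivation:
Trace (tracking x):
val = 56  # -> val = 56
x = val % 11  # -> x = 1
val = val // 11  # -> val = 5
ans = val ** 2 + x  # -> ans = 26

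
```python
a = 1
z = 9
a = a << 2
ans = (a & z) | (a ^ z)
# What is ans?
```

Trace (tracking ans):
a = 1  # -> a = 1
z = 9  # -> z = 9
a = a << 2  # -> a = 4
ans = a & z | a ^ z  # -> ans = 13

Answer: 13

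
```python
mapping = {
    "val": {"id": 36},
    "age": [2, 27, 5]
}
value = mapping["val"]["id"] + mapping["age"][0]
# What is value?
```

Trace (tracking value):
mapping = {'val': {'id': 36}, 'age': [2, 27, 5]}  # -> mapping = {'val': {'id': 36}, 'age': [2, 27, 5]}
value = mapping['val']['id'] + mapping['age'][0]  # -> value = 38

Answer: 38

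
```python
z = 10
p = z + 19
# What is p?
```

Trace (tracking p):
z = 10  # -> z = 10
p = z + 19  # -> p = 29

Answer: 29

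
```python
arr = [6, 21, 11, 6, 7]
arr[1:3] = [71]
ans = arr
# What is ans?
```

Trace (tracking ans):
arr = [6, 21, 11, 6, 7]  # -> arr = [6, 21, 11, 6, 7]
arr[1:3] = [71]  # -> arr = [6, 71, 6, 7]
ans = arr  # -> ans = [6, 71, 6, 7]

Answer: [6, 71, 6, 7]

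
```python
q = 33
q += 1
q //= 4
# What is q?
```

Trace (tracking q):
q = 33  # -> q = 33
q += 1  # -> q = 34
q //= 4  # -> q = 8

Answer: 8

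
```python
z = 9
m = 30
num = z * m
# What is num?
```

Trace (tracking num):
z = 9  # -> z = 9
m = 30  # -> m = 30
num = z * m  # -> num = 270

Answer: 270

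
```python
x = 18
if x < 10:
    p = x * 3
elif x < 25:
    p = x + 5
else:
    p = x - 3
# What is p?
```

Trace (tracking p):
x = 18  # -> x = 18
if x < 10:  # condition is False
elif x < 25:  # condition is True
    p = x + 5  # -> p = 23

Answer: 23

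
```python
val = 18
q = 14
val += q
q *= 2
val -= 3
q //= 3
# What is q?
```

Answer: 9

Derivation:
Trace (tracking q):
val = 18  # -> val = 18
q = 14  # -> q = 14
val += q  # -> val = 32
q *= 2  # -> q = 28
val -= 3  # -> val = 29
q //= 3  # -> q = 9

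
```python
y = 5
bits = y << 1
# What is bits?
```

Answer: 10

Derivation:
Trace (tracking bits):
y = 5  # -> y = 5
bits = y << 1  # -> bits = 10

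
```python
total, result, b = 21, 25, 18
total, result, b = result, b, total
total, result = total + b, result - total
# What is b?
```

Trace (tracking b):
total, result, b = (21, 25, 18)  # -> total = 21, result = 25, b = 18
total, result, b = (result, b, total)  # -> total = 25, result = 18, b = 21
total, result = (total + b, result - total)  # -> total = 46, result = -7

Answer: 21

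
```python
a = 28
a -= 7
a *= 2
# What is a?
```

Trace (tracking a):
a = 28  # -> a = 28
a -= 7  # -> a = 21
a *= 2  # -> a = 42

Answer: 42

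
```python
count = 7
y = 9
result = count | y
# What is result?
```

Trace (tracking result):
count = 7  # -> count = 7
y = 9  # -> y = 9
result = count | y  # -> result = 15

Answer: 15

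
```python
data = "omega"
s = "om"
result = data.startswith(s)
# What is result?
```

Answer: True

Derivation:
Trace (tracking result):
data = 'omega'  # -> data = 'omega'
s = 'om'  # -> s = 'om'
result = data.startswith(s)  # -> result = True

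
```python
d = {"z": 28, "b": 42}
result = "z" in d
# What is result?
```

Answer: True

Derivation:
Trace (tracking result):
d = {'z': 28, 'b': 42}  # -> d = {'z': 28, 'b': 42}
result = 'z' in d  # -> result = True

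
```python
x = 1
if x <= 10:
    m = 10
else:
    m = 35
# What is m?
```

Answer: 10

Derivation:
Trace (tracking m):
x = 1  # -> x = 1
if x <= 10:  # condition is True
    m = 10  # -> m = 10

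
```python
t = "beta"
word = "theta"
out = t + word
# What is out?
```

Trace (tracking out):
t = 'beta'  # -> t = 'beta'
word = 'theta'  # -> word = 'theta'
out = t + word  # -> out = 'betatheta'

Answer: 'betatheta'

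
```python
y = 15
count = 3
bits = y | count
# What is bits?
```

Answer: 15

Derivation:
Trace (tracking bits):
y = 15  # -> y = 15
count = 3  # -> count = 3
bits = y | count  # -> bits = 15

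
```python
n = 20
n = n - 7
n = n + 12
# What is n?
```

Answer: 25

Derivation:
Trace (tracking n):
n = 20  # -> n = 20
n = n - 7  # -> n = 13
n = n + 12  # -> n = 25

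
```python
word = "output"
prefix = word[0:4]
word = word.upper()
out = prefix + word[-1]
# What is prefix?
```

Trace (tracking prefix):
word = 'output'  # -> word = 'output'
prefix = word[0:4]  # -> prefix = 'outp'
word = word.upper()  # -> word = 'OUTPUT'
out = prefix + word[-1]  # -> out = 'outpT'

Answer: 'outp'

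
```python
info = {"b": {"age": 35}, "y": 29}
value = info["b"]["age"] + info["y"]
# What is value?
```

Answer: 64

Derivation:
Trace (tracking value):
info = {'b': {'age': 35}, 'y': 29}  # -> info = {'b': {'age': 35}, 'y': 29}
value = info['b']['age'] + info['y']  # -> value = 64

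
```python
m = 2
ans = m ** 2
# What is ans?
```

Answer: 4

Derivation:
Trace (tracking ans):
m = 2  # -> m = 2
ans = m ** 2  # -> ans = 4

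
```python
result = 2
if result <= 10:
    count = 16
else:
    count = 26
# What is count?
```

Trace (tracking count):
result = 2  # -> result = 2
if result <= 10:  # condition is True
    count = 16  # -> count = 16

Answer: 16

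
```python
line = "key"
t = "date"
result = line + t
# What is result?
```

Trace (tracking result):
line = 'key'  # -> line = 'key'
t = 'date'  # -> t = 'date'
result = line + t  # -> result = 'keydate'

Answer: 'keydate'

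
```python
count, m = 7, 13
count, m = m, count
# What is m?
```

Trace (tracking m):
count, m = (7, 13)  # -> count = 7, m = 13
count, m = (m, count)  # -> count = 13, m = 7

Answer: 7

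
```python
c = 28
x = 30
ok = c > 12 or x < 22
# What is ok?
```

Trace (tracking ok):
c = 28  # -> c = 28
x = 30  # -> x = 30
ok = c > 12 or x < 22  # -> ok = True

Answer: True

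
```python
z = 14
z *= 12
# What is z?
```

Answer: 168

Derivation:
Trace (tracking z):
z = 14  # -> z = 14
z *= 12  # -> z = 168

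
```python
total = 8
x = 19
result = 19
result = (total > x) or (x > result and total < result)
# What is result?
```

Answer: False

Derivation:
Trace (tracking result):
total = 8  # -> total = 8
x = 19  # -> x = 19
result = 19  # -> result = 19
result = total > x or (x > result and total < result)  # -> result = False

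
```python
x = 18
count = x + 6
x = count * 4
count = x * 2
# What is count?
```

Trace (tracking count):
x = 18  # -> x = 18
count = x + 6  # -> count = 24
x = count * 4  # -> x = 96
count = x * 2  # -> count = 192

Answer: 192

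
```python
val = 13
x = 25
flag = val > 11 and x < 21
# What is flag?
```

Trace (tracking flag):
val = 13  # -> val = 13
x = 25  # -> x = 25
flag = val > 11 and x < 21  # -> flag = False

Answer: False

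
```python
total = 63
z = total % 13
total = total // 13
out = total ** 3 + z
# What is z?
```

Answer: 11

Derivation:
Trace (tracking z):
total = 63  # -> total = 63
z = total % 13  # -> z = 11
total = total // 13  # -> total = 4
out = total ** 3 + z  # -> out = 75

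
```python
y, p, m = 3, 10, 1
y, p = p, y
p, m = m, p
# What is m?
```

Answer: 3

Derivation:
Trace (tracking m):
y, p, m = (3, 10, 1)  # -> y = 3, p = 10, m = 1
y, p = (p, y)  # -> y = 10, p = 3
p, m = (m, p)  # -> p = 1, m = 3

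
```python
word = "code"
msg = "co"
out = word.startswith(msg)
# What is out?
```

Answer: True

Derivation:
Trace (tracking out):
word = 'code'  # -> word = 'code'
msg = 'co'  # -> msg = 'co'
out = word.startswith(msg)  # -> out = True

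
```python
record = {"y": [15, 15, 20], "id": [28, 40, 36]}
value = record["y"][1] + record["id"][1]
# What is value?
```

Answer: 55

Derivation:
Trace (tracking value):
record = {'y': [15, 15, 20], 'id': [28, 40, 36]}  # -> record = {'y': [15, 15, 20], 'id': [28, 40, 36]}
value = record['y'][1] + record['id'][1]  # -> value = 55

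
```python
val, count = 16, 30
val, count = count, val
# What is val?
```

Answer: 30

Derivation:
Trace (tracking val):
val, count = (16, 30)  # -> val = 16, count = 30
val, count = (count, val)  # -> val = 30, count = 16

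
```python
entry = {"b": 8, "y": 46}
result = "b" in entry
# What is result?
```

Trace (tracking result):
entry = {'b': 8, 'y': 46}  # -> entry = {'b': 8, 'y': 46}
result = 'b' in entry  # -> result = True

Answer: True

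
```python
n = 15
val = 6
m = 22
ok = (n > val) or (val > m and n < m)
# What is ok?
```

Answer: True

Derivation:
Trace (tracking ok):
n = 15  # -> n = 15
val = 6  # -> val = 6
m = 22  # -> m = 22
ok = n > val or (val > m and n < m)  # -> ok = True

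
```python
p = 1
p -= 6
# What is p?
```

Answer: -5

Derivation:
Trace (tracking p):
p = 1  # -> p = 1
p -= 6  # -> p = -5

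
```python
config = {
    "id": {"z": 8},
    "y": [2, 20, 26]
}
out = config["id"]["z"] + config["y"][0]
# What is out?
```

Answer: 10

Derivation:
Trace (tracking out):
config = {'id': {'z': 8}, 'y': [2, 20, 26]}  # -> config = {'id': {'z': 8}, 'y': [2, 20, 26]}
out = config['id']['z'] + config['y'][0]  # -> out = 10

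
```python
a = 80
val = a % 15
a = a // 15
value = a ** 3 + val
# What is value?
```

Trace (tracking value):
a = 80  # -> a = 80
val = a % 15  # -> val = 5
a = a // 15  # -> a = 5
value = a ** 3 + val  # -> value = 130

Answer: 130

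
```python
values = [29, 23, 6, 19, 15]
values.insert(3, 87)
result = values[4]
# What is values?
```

Answer: [29, 23, 6, 87, 19, 15]

Derivation:
Trace (tracking values):
values = [29, 23, 6, 19, 15]  # -> values = [29, 23, 6, 19, 15]
values.insert(3, 87)  # -> values = [29, 23, 6, 87, 19, 15]
result = values[4]  # -> result = 19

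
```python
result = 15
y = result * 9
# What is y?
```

Answer: 135

Derivation:
Trace (tracking y):
result = 15  # -> result = 15
y = result * 9  # -> y = 135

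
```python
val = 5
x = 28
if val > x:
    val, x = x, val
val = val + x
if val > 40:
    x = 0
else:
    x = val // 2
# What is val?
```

Answer: 33

Derivation:
Trace (tracking val):
val = 5  # -> val = 5
x = 28  # -> x = 28
if val > x:  # condition is False
val = val + x  # -> val = 33
if val > 40:  # condition is False
else:
    x = val // 2  # -> x = 16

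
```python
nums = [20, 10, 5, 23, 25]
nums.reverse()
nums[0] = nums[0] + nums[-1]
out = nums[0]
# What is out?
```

Trace (tracking out):
nums = [20, 10, 5, 23, 25]  # -> nums = [20, 10, 5, 23, 25]
nums.reverse()  # -> nums = [25, 23, 5, 10, 20]
nums[0] = nums[0] + nums[-1]  # -> nums = [45, 23, 5, 10, 20]
out = nums[0]  # -> out = 45

Answer: 45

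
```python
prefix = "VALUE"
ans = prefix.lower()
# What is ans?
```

Answer: 'value'

Derivation:
Trace (tracking ans):
prefix = 'VALUE'  # -> prefix = 'VALUE'
ans = prefix.lower()  # -> ans = 'value'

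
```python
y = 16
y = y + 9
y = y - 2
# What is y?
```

Answer: 23

Derivation:
Trace (tracking y):
y = 16  # -> y = 16
y = y + 9  # -> y = 25
y = y - 2  # -> y = 23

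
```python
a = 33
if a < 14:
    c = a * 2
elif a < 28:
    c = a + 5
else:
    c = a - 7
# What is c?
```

Answer: 26

Derivation:
Trace (tracking c):
a = 33  # -> a = 33
if a < 14:  # condition is False
elif a < 28:  # condition is False
else:
    c = a - 7  # -> c = 26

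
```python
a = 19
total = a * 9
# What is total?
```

Trace (tracking total):
a = 19  # -> a = 19
total = a * 9  # -> total = 171

Answer: 171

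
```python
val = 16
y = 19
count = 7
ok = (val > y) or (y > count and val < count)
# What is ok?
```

Answer: False

Derivation:
Trace (tracking ok):
val = 16  # -> val = 16
y = 19  # -> y = 19
count = 7  # -> count = 7
ok = val > y or (y > count and val < count)  # -> ok = False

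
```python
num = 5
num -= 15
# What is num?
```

Trace (tracking num):
num = 5  # -> num = 5
num -= 15  # -> num = -10

Answer: -10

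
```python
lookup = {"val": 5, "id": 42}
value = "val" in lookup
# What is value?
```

Trace (tracking value):
lookup = {'val': 5, 'id': 42}  # -> lookup = {'val': 5, 'id': 42}
value = 'val' in lookup  # -> value = True

Answer: True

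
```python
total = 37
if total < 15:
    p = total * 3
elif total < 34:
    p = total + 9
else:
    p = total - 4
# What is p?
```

Trace (tracking p):
total = 37  # -> total = 37
if total < 15:  # condition is False
elif total < 34:  # condition is False
else:
    p = total - 4  # -> p = 33

Answer: 33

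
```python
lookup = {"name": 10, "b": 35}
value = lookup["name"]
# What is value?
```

Trace (tracking value):
lookup = {'name': 10, 'b': 35}  # -> lookup = {'name': 10, 'b': 35}
value = lookup['name']  # -> value = 10

Answer: 10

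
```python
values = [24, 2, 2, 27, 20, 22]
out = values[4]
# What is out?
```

Trace (tracking out):
values = [24, 2, 2, 27, 20, 22]  # -> values = [24, 2, 2, 27, 20, 22]
out = values[4]  # -> out = 20

Answer: 20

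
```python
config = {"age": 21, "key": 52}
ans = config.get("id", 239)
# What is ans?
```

Trace (tracking ans):
config = {'age': 21, 'key': 52}  # -> config = {'age': 21, 'key': 52}
ans = config.get('id', 239)  # -> ans = 239

Answer: 239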